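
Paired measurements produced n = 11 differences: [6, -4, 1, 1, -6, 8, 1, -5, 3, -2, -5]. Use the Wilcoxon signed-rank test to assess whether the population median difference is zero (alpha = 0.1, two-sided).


Step 1: Drop any zero differences (none here) and take |d_i|.
|d| = [6, 4, 1, 1, 6, 8, 1, 5, 3, 2, 5]
Step 2: Midrank |d_i| (ties get averaged ranks).
ranks: |6|->9.5, |4|->6, |1|->2, |1|->2, |6|->9.5, |8|->11, |1|->2, |5|->7.5, |3|->5, |2|->4, |5|->7.5
Step 3: Attach original signs; sum ranks with positive sign and with negative sign.
W+ = 9.5 + 2 + 2 + 11 + 2 + 5 = 31.5
W- = 6 + 9.5 + 7.5 + 4 + 7.5 = 34.5
(Check: W+ + W- = 66 should equal n(n+1)/2 = 66.)
Step 4: Test statistic W = min(W+, W-) = 31.5.
Step 5: Ties in |d|, so use the tie-corrected normal approximation.
        E[W] = n(n+1)/4 = 11*12/4 = 33.
        Tie groups: |d|=1 (t=3), |d|=5 (t=2), |d|=6 (t=2); sum(t^3 - t) = 36.
        Var[W] = n(n+1)(2n+1)/24 - sum(t^3-t)/48 = 3036/24 - 36/48 = 125.75.
        z = (W - E[W]) / sqrt(Var[W]) = (31.5 - 33) / 11.2138 = -0.1338.
        Two-sided p = 2*Phi(z) = 0.893590.
Step 6: alpha = 0.1. fail to reject H0.

W+ = 31.5, W- = 34.5, W = min = 31.5, p = 0.893590, fail to reject H0.


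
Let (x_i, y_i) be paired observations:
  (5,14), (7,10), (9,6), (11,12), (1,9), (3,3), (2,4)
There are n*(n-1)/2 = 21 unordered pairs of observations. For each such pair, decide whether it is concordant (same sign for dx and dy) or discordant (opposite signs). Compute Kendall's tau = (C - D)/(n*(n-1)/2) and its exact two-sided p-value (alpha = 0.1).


Step 1: Enumerate the 21 unordered pairs (i,j) with i<j and classify each by sign(x_j-x_i) * sign(y_j-y_i).
  (1,2):dx=+2,dy=-4->D; (1,3):dx=+4,dy=-8->D; (1,4):dx=+6,dy=-2->D; (1,5):dx=-4,dy=-5->C
  (1,6):dx=-2,dy=-11->C; (1,7):dx=-3,dy=-10->C; (2,3):dx=+2,dy=-4->D; (2,4):dx=+4,dy=+2->C
  (2,5):dx=-6,dy=-1->C; (2,6):dx=-4,dy=-7->C; (2,7):dx=-5,dy=-6->C; (3,4):dx=+2,dy=+6->C
  (3,5):dx=-8,dy=+3->D; (3,6):dx=-6,dy=-3->C; (3,7):dx=-7,dy=-2->C; (4,5):dx=-10,dy=-3->C
  (4,6):dx=-8,dy=-9->C; (4,7):dx=-9,dy=-8->C; (5,6):dx=+2,dy=-6->D; (5,7):dx=+1,dy=-5->D
  (6,7):dx=-1,dy=+1->D
Step 2: C = 13, D = 8, total pairs = 21.
Step 3: tau = (C - D)/(n(n-1)/2) = (13 - 8)/21 = 0.238095.
Step 4: Exact two-sided p-value (enumerate n! = 5040 permutations of y under H0): p = 0.561905.
Step 5: alpha = 0.1. fail to reject H0.

tau_b = 0.2381 (C=13, D=8), p = 0.561905, fail to reject H0.


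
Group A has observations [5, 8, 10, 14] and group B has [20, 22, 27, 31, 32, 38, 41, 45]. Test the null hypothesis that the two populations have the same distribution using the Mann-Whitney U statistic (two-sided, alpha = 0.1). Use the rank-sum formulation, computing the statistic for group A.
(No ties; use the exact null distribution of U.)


Step 1: Combine and sort all 12 observations; assign midranks.
sorted (value, group): (5,X), (8,X), (10,X), (14,X), (20,Y), (22,Y), (27,Y), (31,Y), (32,Y), (38,Y), (41,Y), (45,Y)
ranks: 5->1, 8->2, 10->3, 14->4, 20->5, 22->6, 27->7, 31->8, 32->9, 38->10, 41->11, 45->12
Step 2: Rank sum for X: R1 = 1 + 2 + 3 + 4 = 10.
Step 3: U_X = R1 - n1(n1+1)/2 = 10 - 4*5/2 = 10 - 10 = 0.
       U_Y = n1*n2 - U_X = 32 - 0 = 32.
Step 4: No ties, so the exact null distribution of U (based on enumerating the C(12,4) = 495 equally likely rank assignments) gives the two-sided p-value.
Step 5: p-value = 0.004040; compare to alpha = 0.1. reject H0.

U_X = 0, p = 0.004040, reject H0 at alpha = 0.1.


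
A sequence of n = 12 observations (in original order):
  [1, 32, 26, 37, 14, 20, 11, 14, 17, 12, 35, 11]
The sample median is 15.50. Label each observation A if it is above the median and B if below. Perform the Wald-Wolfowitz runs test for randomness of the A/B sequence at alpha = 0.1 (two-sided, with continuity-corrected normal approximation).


Step 1: Compute median = 15.50; label A = above, B = below.
Labels in order: BAAABABBABAB  (n_A = 6, n_B = 6)
Step 2: Count runs R = 9.
Step 3: Under H0 (random ordering), E[R] = 2*n_A*n_B/(n_A+n_B) + 1 = 2*6*6/12 + 1 = 7.0000.
        Var[R] = 2*n_A*n_B*(2*n_A*n_B - n_A - n_B) / ((n_A+n_B)^2 * (n_A+n_B-1)) = 4320/1584 = 2.7273.
        SD[R] = 1.6514.
Step 4: Continuity-corrected z = (R - 0.5 - E[R]) / SD[R] = (9 - 0.5 - 7.0000) / 1.6514 = 0.9083.
Step 5: Two-sided p-value via normal approximation = 2*(1 - Phi(|z|)) = 0.363722.
Step 6: alpha = 0.1. fail to reject H0.

R = 9, z = 0.9083, p = 0.363722, fail to reject H0.


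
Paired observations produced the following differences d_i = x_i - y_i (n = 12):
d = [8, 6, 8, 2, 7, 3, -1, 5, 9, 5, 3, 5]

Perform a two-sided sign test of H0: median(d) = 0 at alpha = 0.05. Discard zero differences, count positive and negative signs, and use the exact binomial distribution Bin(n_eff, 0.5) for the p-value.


Step 1: Discard zero differences. Original n = 12; n_eff = number of nonzero differences = 12.
Nonzero differences (with sign): +8, +6, +8, +2, +7, +3, -1, +5, +9, +5, +3, +5
Step 2: Count signs: positive = 11, negative = 1.
Step 3: Under H0: P(positive) = 0.5, so the number of positives S ~ Bin(12, 0.5).
Step 4: Two-sided exact p-value = sum of Bin(12,0.5) probabilities at or below the observed probability = 0.006348.
Step 5: alpha = 0.05. reject H0.

n_eff = 12, pos = 11, neg = 1, p = 0.006348, reject H0.


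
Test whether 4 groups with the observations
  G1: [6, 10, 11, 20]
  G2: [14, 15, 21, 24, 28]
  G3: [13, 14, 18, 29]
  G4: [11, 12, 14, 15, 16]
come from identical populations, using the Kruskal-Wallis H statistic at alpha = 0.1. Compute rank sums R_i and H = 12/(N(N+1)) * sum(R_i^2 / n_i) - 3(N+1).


Step 1: Combine all N = 18 observations and assign midranks.
sorted (value, group, rank): (6,G1,1), (10,G1,2), (11,G1,3.5), (11,G4,3.5), (12,G4,5), (13,G3,6), (14,G2,8), (14,G3,8), (14,G4,8), (15,G2,10.5), (15,G4,10.5), (16,G4,12), (18,G3,13), (20,G1,14), (21,G2,15), (24,G2,16), (28,G2,17), (29,G3,18)
Step 2: Sum ranks within each group.
R_1 = 20.5 (n_1 = 4)
R_2 = 66.5 (n_2 = 5)
R_3 = 45 (n_3 = 4)
R_4 = 39 (n_4 = 5)
Step 3: H = 12/(N(N+1)) * sum(R_i^2/n_i) - 3(N+1)
     = 12/(18*19) * (20.5^2/4 + 66.5^2/5 + 45^2/4 + 39^2/5) - 3*19
     = 0.035088 * 1799.96 - 57
     = 6.156579.
Step 4: Ties present; correction factor C = 1 - 36/(18^3 - 18) = 0.993808. Corrected H = 6.156579 / 0.993808 = 6.194938.
Step 5: Under H0, H ~ chi^2(3); p-value = 0.102502.
Step 6: alpha = 0.1. fail to reject H0.

H = 6.1949, df = 3, p = 0.102502, fail to reject H0.


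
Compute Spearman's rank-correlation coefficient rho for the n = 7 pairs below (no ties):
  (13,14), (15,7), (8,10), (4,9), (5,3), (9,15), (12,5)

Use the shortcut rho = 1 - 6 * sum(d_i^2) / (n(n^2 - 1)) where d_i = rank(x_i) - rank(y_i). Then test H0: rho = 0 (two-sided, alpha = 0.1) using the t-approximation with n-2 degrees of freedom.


Step 1: Rank x and y separately (midranks; no ties here).
rank(x): 13->6, 15->7, 8->3, 4->1, 5->2, 9->4, 12->5
rank(y): 14->6, 7->3, 10->5, 9->4, 3->1, 15->7, 5->2
Step 2: d_i = R_x(i) - R_y(i); compute d_i^2.
  (6-6)^2=0, (7-3)^2=16, (3-5)^2=4, (1-4)^2=9, (2-1)^2=1, (4-7)^2=9, (5-2)^2=9
sum(d^2) = 48.
Step 3: rho = 1 - 6*48 / (7*(7^2 - 1)) = 1 - 288/336 = 0.142857.
Step 4: Under H0, t = rho * sqrt((n-2)/(1-rho^2)) = 0.3227 ~ t(5).
Step 5: Two-sided p-value from the t-distribution with 5 df = 0.759945.
Step 6: alpha = 0.1. fail to reject H0.

rho = 0.1429, p = 0.759945, fail to reject H0 at alpha = 0.1.


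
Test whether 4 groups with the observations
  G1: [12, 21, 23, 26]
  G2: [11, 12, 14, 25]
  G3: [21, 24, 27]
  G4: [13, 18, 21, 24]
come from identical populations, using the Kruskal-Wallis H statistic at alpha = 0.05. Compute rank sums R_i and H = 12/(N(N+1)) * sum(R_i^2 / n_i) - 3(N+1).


Step 1: Combine all N = 15 observations and assign midranks.
sorted (value, group, rank): (11,G2,1), (12,G1,2.5), (12,G2,2.5), (13,G4,4), (14,G2,5), (18,G4,6), (21,G1,8), (21,G3,8), (21,G4,8), (23,G1,10), (24,G3,11.5), (24,G4,11.5), (25,G2,13), (26,G1,14), (27,G3,15)
Step 2: Sum ranks within each group.
R_1 = 34.5 (n_1 = 4)
R_2 = 21.5 (n_2 = 4)
R_3 = 34.5 (n_3 = 3)
R_4 = 29.5 (n_4 = 4)
Step 3: H = 12/(N(N+1)) * sum(R_i^2/n_i) - 3(N+1)
     = 12/(15*16) * (34.5^2/4 + 21.5^2/4 + 34.5^2/3 + 29.5^2/4) - 3*16
     = 0.050000 * 1027.44 - 48
     = 3.371875.
Step 4: Ties present; correction factor C = 1 - 36/(15^3 - 15) = 0.989286. Corrected H = 3.371875 / 0.989286 = 3.408394.
Step 5: Under H0, H ~ chi^2(3); p-value = 0.332839.
Step 6: alpha = 0.05. fail to reject H0.

H = 3.4084, df = 3, p = 0.332839, fail to reject H0.


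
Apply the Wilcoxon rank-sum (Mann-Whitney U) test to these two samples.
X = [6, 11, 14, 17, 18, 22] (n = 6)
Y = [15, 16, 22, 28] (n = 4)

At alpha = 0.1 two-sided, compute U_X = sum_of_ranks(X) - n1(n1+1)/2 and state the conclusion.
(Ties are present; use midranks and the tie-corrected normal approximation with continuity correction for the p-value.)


Step 1: Combine and sort all 10 observations; assign midranks.
sorted (value, group): (6,X), (11,X), (14,X), (15,Y), (16,Y), (17,X), (18,X), (22,X), (22,Y), (28,Y)
ranks: 6->1, 11->2, 14->3, 15->4, 16->5, 17->6, 18->7, 22->8.5, 22->8.5, 28->10
Step 2: Rank sum for X: R1 = 1 + 2 + 3 + 6 + 7 + 8.5 = 27.5.
Step 3: U_X = R1 - n1(n1+1)/2 = 27.5 - 6*7/2 = 27.5 - 21 = 6.5.
       U_Y = n1*n2 - U_X = 24 - 6.5 = 17.5.
Step 4: Ties are present, so use the tie-corrected normal approximation (with continuity correction) for the p-value.
Step 5: p-value = 0.284958; compare to alpha = 0.1. fail to reject H0.

U_X = 6.5, p = 0.284958, fail to reject H0 at alpha = 0.1.


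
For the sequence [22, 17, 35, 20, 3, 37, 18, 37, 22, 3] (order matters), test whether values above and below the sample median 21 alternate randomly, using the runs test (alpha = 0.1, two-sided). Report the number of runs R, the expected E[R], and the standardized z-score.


Step 1: Compute median = 21; label A = above, B = below.
Labels in order: ABABBABAAB  (n_A = 5, n_B = 5)
Step 2: Count runs R = 8.
Step 3: Under H0 (random ordering), E[R] = 2*n_A*n_B/(n_A+n_B) + 1 = 2*5*5/10 + 1 = 6.0000.
        Var[R] = 2*n_A*n_B*(2*n_A*n_B - n_A - n_B) / ((n_A+n_B)^2 * (n_A+n_B-1)) = 2000/900 = 2.2222.
        SD[R] = 1.4907.
Step 4: Continuity-corrected z = (R - 0.5 - E[R]) / SD[R] = (8 - 0.5 - 6.0000) / 1.4907 = 1.0062.
Step 5: Two-sided p-value via normal approximation = 2*(1 - Phi(|z|)) = 0.314305.
Step 6: alpha = 0.1. fail to reject H0.

R = 8, z = 1.0062, p = 0.314305, fail to reject H0.


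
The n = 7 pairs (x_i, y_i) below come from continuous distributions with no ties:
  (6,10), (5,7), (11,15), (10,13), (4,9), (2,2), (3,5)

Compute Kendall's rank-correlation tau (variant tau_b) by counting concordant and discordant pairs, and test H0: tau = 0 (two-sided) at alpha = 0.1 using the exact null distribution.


Step 1: Enumerate the 21 unordered pairs (i,j) with i<j and classify each by sign(x_j-x_i) * sign(y_j-y_i).
  (1,2):dx=-1,dy=-3->C; (1,3):dx=+5,dy=+5->C; (1,4):dx=+4,dy=+3->C; (1,5):dx=-2,dy=-1->C
  (1,6):dx=-4,dy=-8->C; (1,7):dx=-3,dy=-5->C; (2,3):dx=+6,dy=+8->C; (2,4):dx=+5,dy=+6->C
  (2,5):dx=-1,dy=+2->D; (2,6):dx=-3,dy=-5->C; (2,7):dx=-2,dy=-2->C; (3,4):dx=-1,dy=-2->C
  (3,5):dx=-7,dy=-6->C; (3,6):dx=-9,dy=-13->C; (3,7):dx=-8,dy=-10->C; (4,5):dx=-6,dy=-4->C
  (4,6):dx=-8,dy=-11->C; (4,7):dx=-7,dy=-8->C; (5,6):dx=-2,dy=-7->C; (5,7):dx=-1,dy=-4->C
  (6,7):dx=+1,dy=+3->C
Step 2: C = 20, D = 1, total pairs = 21.
Step 3: tau = (C - D)/(n(n-1)/2) = (20 - 1)/21 = 0.904762.
Step 4: Exact two-sided p-value (enumerate n! = 5040 permutations of y under H0): p = 0.002778.
Step 5: alpha = 0.1. reject H0.

tau_b = 0.9048 (C=20, D=1), p = 0.002778, reject H0.


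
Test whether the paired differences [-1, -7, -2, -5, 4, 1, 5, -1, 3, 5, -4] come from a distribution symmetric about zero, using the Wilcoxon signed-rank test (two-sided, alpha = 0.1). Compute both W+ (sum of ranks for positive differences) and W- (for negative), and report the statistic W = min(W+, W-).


Step 1: Drop any zero differences (none here) and take |d_i|.
|d| = [1, 7, 2, 5, 4, 1, 5, 1, 3, 5, 4]
Step 2: Midrank |d_i| (ties get averaged ranks).
ranks: |1|->2, |7|->11, |2|->4, |5|->9, |4|->6.5, |1|->2, |5|->9, |1|->2, |3|->5, |5|->9, |4|->6.5
Step 3: Attach original signs; sum ranks with positive sign and with negative sign.
W+ = 6.5 + 2 + 9 + 5 + 9 = 31.5
W- = 2 + 11 + 4 + 9 + 2 + 6.5 = 34.5
(Check: W+ + W- = 66 should equal n(n+1)/2 = 66.)
Step 4: Test statistic W = min(W+, W-) = 31.5.
Step 5: Ties in |d|, so use the tie-corrected normal approximation.
        E[W] = n(n+1)/4 = 11*12/4 = 33.
        Tie groups: |d|=1 (t=3), |d|=4 (t=2), |d|=5 (t=3); sum(t^3 - t) = 54.
        Var[W] = n(n+1)(2n+1)/24 - sum(t^3-t)/48 = 3036/24 - 54/48 = 125.375.
        z = (W - E[W]) / sqrt(Var[W]) = (31.5 - 33) / 11.1971 = -0.1340.
        Two-sided p = 2*Phi(z) = 0.893432.
Step 6: alpha = 0.1. fail to reject H0.

W+ = 31.5, W- = 34.5, W = min = 31.5, p = 0.893432, fail to reject H0.


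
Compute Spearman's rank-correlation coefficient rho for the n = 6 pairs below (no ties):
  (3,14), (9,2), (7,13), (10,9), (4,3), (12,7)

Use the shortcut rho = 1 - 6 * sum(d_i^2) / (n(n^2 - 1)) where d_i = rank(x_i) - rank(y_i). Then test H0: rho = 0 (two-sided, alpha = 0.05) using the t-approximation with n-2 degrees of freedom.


Step 1: Rank x and y separately (midranks; no ties here).
rank(x): 3->1, 9->4, 7->3, 10->5, 4->2, 12->6
rank(y): 14->6, 2->1, 13->5, 9->4, 3->2, 7->3
Step 2: d_i = R_x(i) - R_y(i); compute d_i^2.
  (1-6)^2=25, (4-1)^2=9, (3-5)^2=4, (5-4)^2=1, (2-2)^2=0, (6-3)^2=9
sum(d^2) = 48.
Step 3: rho = 1 - 6*48 / (6*(6^2 - 1)) = 1 - 288/210 = -0.371429.
Step 4: Under H0, t = rho * sqrt((n-2)/(1-rho^2)) = -0.8001 ~ t(4).
Step 5: Two-sided p-value from the t-distribution with 4 df = 0.468478.
Step 6: alpha = 0.05. fail to reject H0.

rho = -0.3714, p = 0.468478, fail to reject H0 at alpha = 0.05.


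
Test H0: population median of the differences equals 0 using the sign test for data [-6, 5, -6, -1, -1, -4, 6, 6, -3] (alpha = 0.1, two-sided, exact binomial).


Step 1: Discard zero differences. Original n = 9; n_eff = number of nonzero differences = 9.
Nonzero differences (with sign): -6, +5, -6, -1, -1, -4, +6, +6, -3
Step 2: Count signs: positive = 3, negative = 6.
Step 3: Under H0: P(positive) = 0.5, so the number of positives S ~ Bin(9, 0.5).
Step 4: Two-sided exact p-value = sum of Bin(9,0.5) probabilities at or below the observed probability = 0.507812.
Step 5: alpha = 0.1. fail to reject H0.

n_eff = 9, pos = 3, neg = 6, p = 0.507812, fail to reject H0.


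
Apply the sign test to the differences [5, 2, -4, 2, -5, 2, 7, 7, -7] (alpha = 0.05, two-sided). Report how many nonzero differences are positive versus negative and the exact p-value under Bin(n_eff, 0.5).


Step 1: Discard zero differences. Original n = 9; n_eff = number of nonzero differences = 9.
Nonzero differences (with sign): +5, +2, -4, +2, -5, +2, +7, +7, -7
Step 2: Count signs: positive = 6, negative = 3.
Step 3: Under H0: P(positive) = 0.5, so the number of positives S ~ Bin(9, 0.5).
Step 4: Two-sided exact p-value = sum of Bin(9,0.5) probabilities at or below the observed probability = 0.507812.
Step 5: alpha = 0.05. fail to reject H0.

n_eff = 9, pos = 6, neg = 3, p = 0.507812, fail to reject H0.


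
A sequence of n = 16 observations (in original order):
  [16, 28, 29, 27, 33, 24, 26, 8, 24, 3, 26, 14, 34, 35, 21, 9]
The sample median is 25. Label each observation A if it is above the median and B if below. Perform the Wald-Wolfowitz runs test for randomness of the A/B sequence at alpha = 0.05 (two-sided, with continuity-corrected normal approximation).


Step 1: Compute median = 25; label A = above, B = below.
Labels in order: BAAAABABBBABAABB  (n_A = 8, n_B = 8)
Step 2: Count runs R = 9.
Step 3: Under H0 (random ordering), E[R] = 2*n_A*n_B/(n_A+n_B) + 1 = 2*8*8/16 + 1 = 9.0000.
        Var[R] = 2*n_A*n_B*(2*n_A*n_B - n_A - n_B) / ((n_A+n_B)^2 * (n_A+n_B-1)) = 14336/3840 = 3.7333.
        SD[R] = 1.9322.
Step 4: R = E[R], so z = 0 with no continuity correction.
Step 5: Two-sided p-value via normal approximation = 2*(1 - Phi(|z|)) = 1.000000.
Step 6: alpha = 0.05. fail to reject H0.

R = 9, z = 0.0000, p = 1.000000, fail to reject H0.


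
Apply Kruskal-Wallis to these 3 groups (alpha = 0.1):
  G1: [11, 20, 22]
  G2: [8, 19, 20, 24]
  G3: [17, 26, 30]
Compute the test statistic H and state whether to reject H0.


Step 1: Combine all N = 10 observations and assign midranks.
sorted (value, group, rank): (8,G2,1), (11,G1,2), (17,G3,3), (19,G2,4), (20,G1,5.5), (20,G2,5.5), (22,G1,7), (24,G2,8), (26,G3,9), (30,G3,10)
Step 2: Sum ranks within each group.
R_1 = 14.5 (n_1 = 3)
R_2 = 18.5 (n_2 = 4)
R_3 = 22 (n_3 = 3)
Step 3: H = 12/(N(N+1)) * sum(R_i^2/n_i) - 3(N+1)
     = 12/(10*11) * (14.5^2/3 + 18.5^2/4 + 22^2/3) - 3*11
     = 0.109091 * 316.979 - 33
     = 1.579545.
Step 4: Ties present; correction factor C = 1 - 6/(10^3 - 10) = 0.993939. Corrected H = 1.579545 / 0.993939 = 1.589177.
Step 5: Under H0, H ~ chi^2(2); p-value = 0.451767.
Step 6: alpha = 0.1. fail to reject H0.

H = 1.5892, df = 2, p = 0.451767, fail to reject H0.


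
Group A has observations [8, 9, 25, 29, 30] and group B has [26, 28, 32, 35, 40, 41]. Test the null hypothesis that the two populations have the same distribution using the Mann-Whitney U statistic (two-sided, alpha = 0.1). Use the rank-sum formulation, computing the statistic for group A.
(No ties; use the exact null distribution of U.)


Step 1: Combine and sort all 11 observations; assign midranks.
sorted (value, group): (8,X), (9,X), (25,X), (26,Y), (28,Y), (29,X), (30,X), (32,Y), (35,Y), (40,Y), (41,Y)
ranks: 8->1, 9->2, 25->3, 26->4, 28->5, 29->6, 30->7, 32->8, 35->9, 40->10, 41->11
Step 2: Rank sum for X: R1 = 1 + 2 + 3 + 6 + 7 = 19.
Step 3: U_X = R1 - n1(n1+1)/2 = 19 - 5*6/2 = 19 - 15 = 4.
       U_Y = n1*n2 - U_X = 30 - 4 = 26.
Step 4: No ties, so the exact null distribution of U (based on enumerating the C(11,5) = 462 equally likely rank assignments) gives the two-sided p-value.
Step 5: p-value = 0.051948; compare to alpha = 0.1. reject H0.

U_X = 4, p = 0.051948, reject H0 at alpha = 0.1.


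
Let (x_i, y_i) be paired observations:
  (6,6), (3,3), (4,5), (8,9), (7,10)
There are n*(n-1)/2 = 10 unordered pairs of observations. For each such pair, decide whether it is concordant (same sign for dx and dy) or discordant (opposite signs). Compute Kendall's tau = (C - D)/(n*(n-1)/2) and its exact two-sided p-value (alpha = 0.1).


Step 1: Enumerate the 10 unordered pairs (i,j) with i<j and classify each by sign(x_j-x_i) * sign(y_j-y_i).
  (1,2):dx=-3,dy=-3->C; (1,3):dx=-2,dy=-1->C; (1,4):dx=+2,dy=+3->C; (1,5):dx=+1,dy=+4->C
  (2,3):dx=+1,dy=+2->C; (2,4):dx=+5,dy=+6->C; (2,5):dx=+4,dy=+7->C; (3,4):dx=+4,dy=+4->C
  (3,5):dx=+3,dy=+5->C; (4,5):dx=-1,dy=+1->D
Step 2: C = 9, D = 1, total pairs = 10.
Step 3: tau = (C - D)/(n(n-1)/2) = (9 - 1)/10 = 0.800000.
Step 4: Exact two-sided p-value (enumerate n! = 120 permutations of y under H0): p = 0.083333.
Step 5: alpha = 0.1. reject H0.

tau_b = 0.8000 (C=9, D=1), p = 0.083333, reject H0.


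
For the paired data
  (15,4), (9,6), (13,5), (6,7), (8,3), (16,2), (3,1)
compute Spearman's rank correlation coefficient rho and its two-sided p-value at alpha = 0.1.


Step 1: Rank x and y separately (midranks; no ties here).
rank(x): 15->6, 9->4, 13->5, 6->2, 8->3, 16->7, 3->1
rank(y): 4->4, 6->6, 5->5, 7->7, 3->3, 2->2, 1->1
Step 2: d_i = R_x(i) - R_y(i); compute d_i^2.
  (6-4)^2=4, (4-6)^2=4, (5-5)^2=0, (2-7)^2=25, (3-3)^2=0, (7-2)^2=25, (1-1)^2=0
sum(d^2) = 58.
Step 3: rho = 1 - 6*58 / (7*(7^2 - 1)) = 1 - 348/336 = -0.035714.
Step 4: Under H0, t = rho * sqrt((n-2)/(1-rho^2)) = -0.0799 ~ t(5).
Step 5: Two-sided p-value from the t-distribution with 5 df = 0.939408.
Step 6: alpha = 0.1. fail to reject H0.

rho = -0.0357, p = 0.939408, fail to reject H0 at alpha = 0.1.


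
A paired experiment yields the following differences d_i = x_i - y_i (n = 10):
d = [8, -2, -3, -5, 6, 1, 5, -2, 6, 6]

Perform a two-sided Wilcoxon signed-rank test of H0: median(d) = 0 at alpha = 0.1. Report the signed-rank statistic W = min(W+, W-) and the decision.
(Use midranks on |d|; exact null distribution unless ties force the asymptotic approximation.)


Step 1: Drop any zero differences (none here) and take |d_i|.
|d| = [8, 2, 3, 5, 6, 1, 5, 2, 6, 6]
Step 2: Midrank |d_i| (ties get averaged ranks).
ranks: |8|->10, |2|->2.5, |3|->4, |5|->5.5, |6|->8, |1|->1, |5|->5.5, |2|->2.5, |6|->8, |6|->8
Step 3: Attach original signs; sum ranks with positive sign and with negative sign.
W+ = 10 + 8 + 1 + 5.5 + 8 + 8 = 40.5
W- = 2.5 + 4 + 5.5 + 2.5 = 14.5
(Check: W+ + W- = 55 should equal n(n+1)/2 = 55.)
Step 4: Test statistic W = min(W+, W-) = 14.5.
Step 5: Ties in |d|, so use the tie-corrected normal approximation.
        E[W] = n(n+1)/4 = 10*11/4 = 27.5.
        Tie groups: |d|=2 (t=2), |d|=5 (t=2), |d|=6 (t=3); sum(t^3 - t) = 36.
        Var[W] = n(n+1)(2n+1)/24 - sum(t^3-t)/48 = 2310/24 - 36/48 = 95.5.
        z = (W - E[W]) / sqrt(Var[W]) = (14.5 - 27.5) / 9.7724 = -1.3303.
        Two-sided p = 2*Phi(z) = 0.183427.
Step 6: alpha = 0.1. fail to reject H0.

W+ = 40.5, W- = 14.5, W = min = 14.5, p = 0.183427, fail to reject H0.


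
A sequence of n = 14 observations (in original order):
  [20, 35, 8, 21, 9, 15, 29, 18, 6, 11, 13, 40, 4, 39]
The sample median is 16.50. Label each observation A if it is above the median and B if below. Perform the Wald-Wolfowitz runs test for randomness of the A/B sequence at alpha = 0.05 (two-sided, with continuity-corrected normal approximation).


Step 1: Compute median = 16.50; label A = above, B = below.
Labels in order: AABABBAABBBABA  (n_A = 7, n_B = 7)
Step 2: Count runs R = 9.
Step 3: Under H0 (random ordering), E[R] = 2*n_A*n_B/(n_A+n_B) + 1 = 2*7*7/14 + 1 = 8.0000.
        Var[R] = 2*n_A*n_B*(2*n_A*n_B - n_A - n_B) / ((n_A+n_B)^2 * (n_A+n_B-1)) = 8232/2548 = 3.2308.
        SD[R] = 1.7974.
Step 4: Continuity-corrected z = (R - 0.5 - E[R]) / SD[R] = (9 - 0.5 - 8.0000) / 1.7974 = 0.2782.
Step 5: Two-sided p-value via normal approximation = 2*(1 - Phi(|z|)) = 0.780879.
Step 6: alpha = 0.05. fail to reject H0.

R = 9, z = 0.2782, p = 0.780879, fail to reject H0.


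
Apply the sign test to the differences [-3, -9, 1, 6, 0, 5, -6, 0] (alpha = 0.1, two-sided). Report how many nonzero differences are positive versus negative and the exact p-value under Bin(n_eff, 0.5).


Step 1: Discard zero differences. Original n = 8; n_eff = number of nonzero differences = 6.
Nonzero differences (with sign): -3, -9, +1, +6, +5, -6
Step 2: Count signs: positive = 3, negative = 3.
Step 3: Under H0: P(positive) = 0.5, so the number of positives S ~ Bin(6, 0.5).
Step 4: Two-sided exact p-value = sum of Bin(6,0.5) probabilities at or below the observed probability = 1.000000.
Step 5: alpha = 0.1. fail to reject H0.

n_eff = 6, pos = 3, neg = 3, p = 1.000000, fail to reject H0.


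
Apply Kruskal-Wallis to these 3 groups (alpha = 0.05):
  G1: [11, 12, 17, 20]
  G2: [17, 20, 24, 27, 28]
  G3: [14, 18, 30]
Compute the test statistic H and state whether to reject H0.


Step 1: Combine all N = 12 observations and assign midranks.
sorted (value, group, rank): (11,G1,1), (12,G1,2), (14,G3,3), (17,G1,4.5), (17,G2,4.5), (18,G3,6), (20,G1,7.5), (20,G2,7.5), (24,G2,9), (27,G2,10), (28,G2,11), (30,G3,12)
Step 2: Sum ranks within each group.
R_1 = 15 (n_1 = 4)
R_2 = 42 (n_2 = 5)
R_3 = 21 (n_3 = 3)
Step 3: H = 12/(N(N+1)) * sum(R_i^2/n_i) - 3(N+1)
     = 12/(12*13) * (15^2/4 + 42^2/5 + 21^2/3) - 3*13
     = 0.076923 * 556.05 - 39
     = 3.773077.
Step 4: Ties present; correction factor C = 1 - 12/(12^3 - 12) = 0.993007. Corrected H = 3.773077 / 0.993007 = 3.799648.
Step 5: Under H0, H ~ chi^2(2); p-value = 0.149595.
Step 6: alpha = 0.05. fail to reject H0.

H = 3.7996, df = 2, p = 0.149595, fail to reject H0.


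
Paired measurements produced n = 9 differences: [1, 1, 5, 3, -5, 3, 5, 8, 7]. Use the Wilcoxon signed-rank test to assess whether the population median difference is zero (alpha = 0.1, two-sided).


Step 1: Drop any zero differences (none here) and take |d_i|.
|d| = [1, 1, 5, 3, 5, 3, 5, 8, 7]
Step 2: Midrank |d_i| (ties get averaged ranks).
ranks: |1|->1.5, |1|->1.5, |5|->6, |3|->3.5, |5|->6, |3|->3.5, |5|->6, |8|->9, |7|->8
Step 3: Attach original signs; sum ranks with positive sign and with negative sign.
W+ = 1.5 + 1.5 + 6 + 3.5 + 3.5 + 6 + 9 + 8 = 39
W- = 6 = 6
(Check: W+ + W- = 45 should equal n(n+1)/2 = 45.)
Step 4: Test statistic W = min(W+, W-) = 6.
Step 5: Ties in |d|, so use the tie-corrected normal approximation.
        E[W] = n(n+1)/4 = 9*10/4 = 22.5.
        Tie groups: |d|=1 (t=2), |d|=3 (t=2), |d|=5 (t=3); sum(t^3 - t) = 36.
        Var[W] = n(n+1)(2n+1)/24 - sum(t^3-t)/48 = 1710/24 - 36/48 = 70.5.
        z = (W - E[W]) / sqrt(Var[W]) = (6 - 22.5) / 8.3964 = -1.9651.
        Two-sided p = 2*Phi(z) = 0.049400.
Step 6: alpha = 0.1. reject H0.

W+ = 39, W- = 6, W = min = 6, p = 0.049400, reject H0.


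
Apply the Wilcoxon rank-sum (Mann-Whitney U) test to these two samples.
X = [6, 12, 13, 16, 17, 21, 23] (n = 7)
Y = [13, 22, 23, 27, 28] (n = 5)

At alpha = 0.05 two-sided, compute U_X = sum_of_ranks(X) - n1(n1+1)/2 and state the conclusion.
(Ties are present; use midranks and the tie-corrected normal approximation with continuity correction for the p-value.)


Step 1: Combine and sort all 12 observations; assign midranks.
sorted (value, group): (6,X), (12,X), (13,X), (13,Y), (16,X), (17,X), (21,X), (22,Y), (23,X), (23,Y), (27,Y), (28,Y)
ranks: 6->1, 12->2, 13->3.5, 13->3.5, 16->5, 17->6, 21->7, 22->8, 23->9.5, 23->9.5, 27->11, 28->12
Step 2: Rank sum for X: R1 = 1 + 2 + 3.5 + 5 + 6 + 7 + 9.5 = 34.
Step 3: U_X = R1 - n1(n1+1)/2 = 34 - 7*8/2 = 34 - 28 = 6.
       U_Y = n1*n2 - U_X = 35 - 6 = 29.
Step 4: Ties are present, so use the tie-corrected normal approximation (with continuity correction) for the p-value.
Step 5: p-value = 0.073025; compare to alpha = 0.05. fail to reject H0.

U_X = 6, p = 0.073025, fail to reject H0 at alpha = 0.05.


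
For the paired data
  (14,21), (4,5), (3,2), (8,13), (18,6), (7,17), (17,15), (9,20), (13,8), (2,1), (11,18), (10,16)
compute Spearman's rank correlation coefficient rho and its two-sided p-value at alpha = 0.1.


Step 1: Rank x and y separately (midranks; no ties here).
rank(x): 14->10, 4->3, 3->2, 8->5, 18->12, 7->4, 17->11, 9->6, 13->9, 2->1, 11->8, 10->7
rank(y): 21->12, 5->3, 2->2, 13->6, 6->4, 17->9, 15->7, 20->11, 8->5, 1->1, 18->10, 16->8
Step 2: d_i = R_x(i) - R_y(i); compute d_i^2.
  (10-12)^2=4, (3-3)^2=0, (2-2)^2=0, (5-6)^2=1, (12-4)^2=64, (4-9)^2=25, (11-7)^2=16, (6-11)^2=25, (9-5)^2=16, (1-1)^2=0, (8-10)^2=4, (7-8)^2=1
sum(d^2) = 156.
Step 3: rho = 1 - 6*156 / (12*(12^2 - 1)) = 1 - 936/1716 = 0.454545.
Step 4: Under H0, t = rho * sqrt((n-2)/(1-rho^2)) = 1.6137 ~ t(10).
Step 5: Two-sided p-value from the t-distribution with 10 df = 0.137658.
Step 6: alpha = 0.1. fail to reject H0.

rho = 0.4545, p = 0.137658, fail to reject H0 at alpha = 0.1.


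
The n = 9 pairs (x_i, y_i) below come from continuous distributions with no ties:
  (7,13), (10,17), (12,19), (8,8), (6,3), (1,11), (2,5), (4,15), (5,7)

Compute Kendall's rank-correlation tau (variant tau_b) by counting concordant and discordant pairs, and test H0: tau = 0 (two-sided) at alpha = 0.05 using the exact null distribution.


Step 1: Enumerate the 36 unordered pairs (i,j) with i<j and classify each by sign(x_j-x_i) * sign(y_j-y_i).
  (1,2):dx=+3,dy=+4->C; (1,3):dx=+5,dy=+6->C; (1,4):dx=+1,dy=-5->D; (1,5):dx=-1,dy=-10->C
  (1,6):dx=-6,dy=-2->C; (1,7):dx=-5,dy=-8->C; (1,8):dx=-3,dy=+2->D; (1,9):dx=-2,dy=-6->C
  (2,3):dx=+2,dy=+2->C; (2,4):dx=-2,dy=-9->C; (2,5):dx=-4,dy=-14->C; (2,6):dx=-9,dy=-6->C
  (2,7):dx=-8,dy=-12->C; (2,8):dx=-6,dy=-2->C; (2,9):dx=-5,dy=-10->C; (3,4):dx=-4,dy=-11->C
  (3,5):dx=-6,dy=-16->C; (3,6):dx=-11,dy=-8->C; (3,7):dx=-10,dy=-14->C; (3,8):dx=-8,dy=-4->C
  (3,9):dx=-7,dy=-12->C; (4,5):dx=-2,dy=-5->C; (4,6):dx=-7,dy=+3->D; (4,7):dx=-6,dy=-3->C
  (4,8):dx=-4,dy=+7->D; (4,9):dx=-3,dy=-1->C; (5,6):dx=-5,dy=+8->D; (5,7):dx=-4,dy=+2->D
  (5,8):dx=-2,dy=+12->D; (5,9):dx=-1,dy=+4->D; (6,7):dx=+1,dy=-6->D; (6,8):dx=+3,dy=+4->C
  (6,9):dx=+4,dy=-4->D; (7,8):dx=+2,dy=+10->C; (7,9):dx=+3,dy=+2->C; (8,9):dx=+1,dy=-8->D
Step 2: C = 25, D = 11, total pairs = 36.
Step 3: tau = (C - D)/(n(n-1)/2) = (25 - 11)/36 = 0.388889.
Step 4: Exact two-sided p-value (enumerate n! = 362880 permutations of y under H0): p = 0.180181.
Step 5: alpha = 0.05. fail to reject H0.

tau_b = 0.3889 (C=25, D=11), p = 0.180181, fail to reject H0.


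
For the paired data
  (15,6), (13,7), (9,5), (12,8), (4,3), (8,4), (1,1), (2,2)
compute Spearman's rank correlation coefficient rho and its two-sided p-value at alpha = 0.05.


Step 1: Rank x and y separately (midranks; no ties here).
rank(x): 15->8, 13->7, 9->5, 12->6, 4->3, 8->4, 1->1, 2->2
rank(y): 6->6, 7->7, 5->5, 8->8, 3->3, 4->4, 1->1, 2->2
Step 2: d_i = R_x(i) - R_y(i); compute d_i^2.
  (8-6)^2=4, (7-7)^2=0, (5-5)^2=0, (6-8)^2=4, (3-3)^2=0, (4-4)^2=0, (1-1)^2=0, (2-2)^2=0
sum(d^2) = 8.
Step 3: rho = 1 - 6*8 / (8*(8^2 - 1)) = 1 - 48/504 = 0.904762.
Step 4: Under H0, t = rho * sqrt((n-2)/(1-rho^2)) = 5.2034 ~ t(6).
Step 5: Two-sided p-value from the t-distribution with 6 df = 0.002008.
Step 6: alpha = 0.05. reject H0.

rho = 0.9048, p = 0.002008, reject H0 at alpha = 0.05.


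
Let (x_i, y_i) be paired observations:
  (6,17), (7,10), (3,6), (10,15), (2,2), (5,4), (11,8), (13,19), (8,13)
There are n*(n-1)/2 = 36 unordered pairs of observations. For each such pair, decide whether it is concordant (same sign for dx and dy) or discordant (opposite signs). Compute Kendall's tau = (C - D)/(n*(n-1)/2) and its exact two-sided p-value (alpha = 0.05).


Step 1: Enumerate the 36 unordered pairs (i,j) with i<j and classify each by sign(x_j-x_i) * sign(y_j-y_i).
  (1,2):dx=+1,dy=-7->D; (1,3):dx=-3,dy=-11->C; (1,4):dx=+4,dy=-2->D; (1,5):dx=-4,dy=-15->C
  (1,6):dx=-1,dy=-13->C; (1,7):dx=+5,dy=-9->D; (1,8):dx=+7,dy=+2->C; (1,9):dx=+2,dy=-4->D
  (2,3):dx=-4,dy=-4->C; (2,4):dx=+3,dy=+5->C; (2,5):dx=-5,dy=-8->C; (2,6):dx=-2,dy=-6->C
  (2,7):dx=+4,dy=-2->D; (2,8):dx=+6,dy=+9->C; (2,9):dx=+1,dy=+3->C; (3,4):dx=+7,dy=+9->C
  (3,5):dx=-1,dy=-4->C; (3,6):dx=+2,dy=-2->D; (3,7):dx=+8,dy=+2->C; (3,8):dx=+10,dy=+13->C
  (3,9):dx=+5,dy=+7->C; (4,5):dx=-8,dy=-13->C; (4,6):dx=-5,dy=-11->C; (4,7):dx=+1,dy=-7->D
  (4,8):dx=+3,dy=+4->C; (4,9):dx=-2,dy=-2->C; (5,6):dx=+3,dy=+2->C; (5,7):dx=+9,dy=+6->C
  (5,8):dx=+11,dy=+17->C; (5,9):dx=+6,dy=+11->C; (6,7):dx=+6,dy=+4->C; (6,8):dx=+8,dy=+15->C
  (6,9):dx=+3,dy=+9->C; (7,8):dx=+2,dy=+11->C; (7,9):dx=-3,dy=+5->D; (8,9):dx=-5,dy=-6->C
Step 2: C = 28, D = 8, total pairs = 36.
Step 3: tau = (C - D)/(n(n-1)/2) = (28 - 8)/36 = 0.555556.
Step 4: Exact two-sided p-value (enumerate n! = 362880 permutations of y under H0): p = 0.044615.
Step 5: alpha = 0.05. reject H0.

tau_b = 0.5556 (C=28, D=8), p = 0.044615, reject H0.


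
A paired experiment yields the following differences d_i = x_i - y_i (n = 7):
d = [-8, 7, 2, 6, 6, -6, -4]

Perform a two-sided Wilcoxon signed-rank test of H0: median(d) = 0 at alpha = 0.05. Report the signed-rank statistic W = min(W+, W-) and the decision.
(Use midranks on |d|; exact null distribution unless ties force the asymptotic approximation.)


Step 1: Drop any zero differences (none here) and take |d_i|.
|d| = [8, 7, 2, 6, 6, 6, 4]
Step 2: Midrank |d_i| (ties get averaged ranks).
ranks: |8|->7, |7|->6, |2|->1, |6|->4, |6|->4, |6|->4, |4|->2
Step 3: Attach original signs; sum ranks with positive sign and with negative sign.
W+ = 6 + 1 + 4 + 4 = 15
W- = 7 + 4 + 2 = 13
(Check: W+ + W- = 28 should equal n(n+1)/2 = 28.)
Step 4: Test statistic W = min(W+, W-) = 13.
Step 5: Ties in |d|, so use the tie-corrected normal approximation.
        E[W] = n(n+1)/4 = 7*8/4 = 14.
        Tie groups: |d|=6 (t=3); sum(t^3 - t) = 24.
        Var[W] = n(n+1)(2n+1)/24 - sum(t^3-t)/48 = 840/24 - 24/48 = 34.5.
        z = (W - E[W]) / sqrt(Var[W]) = (13 - 14) / 5.8737 = -0.1703.
        Two-sided p = 2*Phi(z) = 0.864813.
Step 6: alpha = 0.05. fail to reject H0.

W+ = 15, W- = 13, W = min = 13, p = 0.864813, fail to reject H0.


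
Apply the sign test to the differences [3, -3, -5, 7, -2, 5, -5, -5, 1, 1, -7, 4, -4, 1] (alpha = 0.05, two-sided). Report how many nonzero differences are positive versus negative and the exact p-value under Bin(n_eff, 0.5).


Step 1: Discard zero differences. Original n = 14; n_eff = number of nonzero differences = 14.
Nonzero differences (with sign): +3, -3, -5, +7, -2, +5, -5, -5, +1, +1, -7, +4, -4, +1
Step 2: Count signs: positive = 7, negative = 7.
Step 3: Under H0: P(positive) = 0.5, so the number of positives S ~ Bin(14, 0.5).
Step 4: Two-sided exact p-value = sum of Bin(14,0.5) probabilities at or below the observed probability = 1.000000.
Step 5: alpha = 0.05. fail to reject H0.

n_eff = 14, pos = 7, neg = 7, p = 1.000000, fail to reject H0.


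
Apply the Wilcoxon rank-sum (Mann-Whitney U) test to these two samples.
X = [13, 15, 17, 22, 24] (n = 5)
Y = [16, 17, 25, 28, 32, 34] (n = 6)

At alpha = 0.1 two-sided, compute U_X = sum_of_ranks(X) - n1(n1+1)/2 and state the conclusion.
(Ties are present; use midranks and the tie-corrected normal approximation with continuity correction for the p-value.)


Step 1: Combine and sort all 11 observations; assign midranks.
sorted (value, group): (13,X), (15,X), (16,Y), (17,X), (17,Y), (22,X), (24,X), (25,Y), (28,Y), (32,Y), (34,Y)
ranks: 13->1, 15->2, 16->3, 17->4.5, 17->4.5, 22->6, 24->7, 25->8, 28->9, 32->10, 34->11
Step 2: Rank sum for X: R1 = 1 + 2 + 4.5 + 6 + 7 = 20.5.
Step 3: U_X = R1 - n1(n1+1)/2 = 20.5 - 5*6/2 = 20.5 - 15 = 5.5.
       U_Y = n1*n2 - U_X = 30 - 5.5 = 24.5.
Step 4: Ties are present, so use the tie-corrected normal approximation (with continuity correction) for the p-value.
Step 5: p-value = 0.099576; compare to alpha = 0.1. reject H0.

U_X = 5.5, p = 0.099576, reject H0 at alpha = 0.1.


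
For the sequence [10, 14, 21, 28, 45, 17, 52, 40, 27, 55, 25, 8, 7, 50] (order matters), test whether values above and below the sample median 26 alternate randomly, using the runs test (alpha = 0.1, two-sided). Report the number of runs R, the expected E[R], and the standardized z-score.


Step 1: Compute median = 26; label A = above, B = below.
Labels in order: BBBAABAAAABBBA  (n_A = 7, n_B = 7)
Step 2: Count runs R = 6.
Step 3: Under H0 (random ordering), E[R] = 2*n_A*n_B/(n_A+n_B) + 1 = 2*7*7/14 + 1 = 8.0000.
        Var[R] = 2*n_A*n_B*(2*n_A*n_B - n_A - n_B) / ((n_A+n_B)^2 * (n_A+n_B-1)) = 8232/2548 = 3.2308.
        SD[R] = 1.7974.
Step 4: Continuity-corrected z = (R + 0.5 - E[R]) / SD[R] = (6 + 0.5 - 8.0000) / 1.7974 = -0.8345.
Step 5: Two-sided p-value via normal approximation = 2*(1 - Phi(|z|)) = 0.403986.
Step 6: alpha = 0.1. fail to reject H0.

R = 6, z = -0.8345, p = 0.403986, fail to reject H0.


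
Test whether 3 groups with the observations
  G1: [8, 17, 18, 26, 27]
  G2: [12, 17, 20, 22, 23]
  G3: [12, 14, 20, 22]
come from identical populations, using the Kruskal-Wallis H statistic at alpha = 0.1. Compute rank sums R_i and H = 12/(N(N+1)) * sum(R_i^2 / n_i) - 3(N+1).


Step 1: Combine all N = 14 observations and assign midranks.
sorted (value, group, rank): (8,G1,1), (12,G2,2.5), (12,G3,2.5), (14,G3,4), (17,G1,5.5), (17,G2,5.5), (18,G1,7), (20,G2,8.5), (20,G3,8.5), (22,G2,10.5), (22,G3,10.5), (23,G2,12), (26,G1,13), (27,G1,14)
Step 2: Sum ranks within each group.
R_1 = 40.5 (n_1 = 5)
R_2 = 39 (n_2 = 5)
R_3 = 25.5 (n_3 = 4)
Step 3: H = 12/(N(N+1)) * sum(R_i^2/n_i) - 3(N+1)
     = 12/(14*15) * (40.5^2/5 + 39^2/5 + 25.5^2/4) - 3*15
     = 0.057143 * 794.812 - 45
     = 0.417857.
Step 4: Ties present; correction factor C = 1 - 24/(14^3 - 14) = 0.991209. Corrected H = 0.417857 / 0.991209 = 0.421563.
Step 5: Under H0, H ~ chi^2(2); p-value = 0.809951.
Step 6: alpha = 0.1. fail to reject H0.

H = 0.4216, df = 2, p = 0.809951, fail to reject H0.


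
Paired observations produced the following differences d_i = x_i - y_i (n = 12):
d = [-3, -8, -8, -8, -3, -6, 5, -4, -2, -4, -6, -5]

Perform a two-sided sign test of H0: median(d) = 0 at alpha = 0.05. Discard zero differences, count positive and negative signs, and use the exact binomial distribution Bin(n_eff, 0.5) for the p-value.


Step 1: Discard zero differences. Original n = 12; n_eff = number of nonzero differences = 12.
Nonzero differences (with sign): -3, -8, -8, -8, -3, -6, +5, -4, -2, -4, -6, -5
Step 2: Count signs: positive = 1, negative = 11.
Step 3: Under H0: P(positive) = 0.5, so the number of positives S ~ Bin(12, 0.5).
Step 4: Two-sided exact p-value = sum of Bin(12,0.5) probabilities at or below the observed probability = 0.006348.
Step 5: alpha = 0.05. reject H0.

n_eff = 12, pos = 1, neg = 11, p = 0.006348, reject H0.


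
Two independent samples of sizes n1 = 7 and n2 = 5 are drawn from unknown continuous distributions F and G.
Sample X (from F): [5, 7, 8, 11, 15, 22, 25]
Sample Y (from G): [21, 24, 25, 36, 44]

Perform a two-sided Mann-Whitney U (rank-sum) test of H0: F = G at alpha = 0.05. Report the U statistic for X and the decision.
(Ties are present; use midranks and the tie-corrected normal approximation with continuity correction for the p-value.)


Step 1: Combine and sort all 12 observations; assign midranks.
sorted (value, group): (5,X), (7,X), (8,X), (11,X), (15,X), (21,Y), (22,X), (24,Y), (25,X), (25,Y), (36,Y), (44,Y)
ranks: 5->1, 7->2, 8->3, 11->4, 15->5, 21->6, 22->7, 24->8, 25->9.5, 25->9.5, 36->11, 44->12
Step 2: Rank sum for X: R1 = 1 + 2 + 3 + 4 + 5 + 7 + 9.5 = 31.5.
Step 3: U_X = R1 - n1(n1+1)/2 = 31.5 - 7*8/2 = 31.5 - 28 = 3.5.
       U_Y = n1*n2 - U_X = 35 - 3.5 = 31.5.
Step 4: Ties are present, so use the tie-corrected normal approximation (with continuity correction) for the p-value.
Step 5: p-value = 0.028075; compare to alpha = 0.05. reject H0.

U_X = 3.5, p = 0.028075, reject H0 at alpha = 0.05.


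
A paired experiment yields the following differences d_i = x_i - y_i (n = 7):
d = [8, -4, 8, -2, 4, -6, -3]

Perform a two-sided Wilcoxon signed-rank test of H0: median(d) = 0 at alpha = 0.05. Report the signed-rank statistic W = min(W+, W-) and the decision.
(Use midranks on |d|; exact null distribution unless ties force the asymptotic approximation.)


Step 1: Drop any zero differences (none here) and take |d_i|.
|d| = [8, 4, 8, 2, 4, 6, 3]
Step 2: Midrank |d_i| (ties get averaged ranks).
ranks: |8|->6.5, |4|->3.5, |8|->6.5, |2|->1, |4|->3.5, |6|->5, |3|->2
Step 3: Attach original signs; sum ranks with positive sign and with negative sign.
W+ = 6.5 + 6.5 + 3.5 = 16.5
W- = 3.5 + 1 + 5 + 2 = 11.5
(Check: W+ + W- = 28 should equal n(n+1)/2 = 28.)
Step 4: Test statistic W = min(W+, W-) = 11.5.
Step 5: Ties in |d|, so use the tie-corrected normal approximation.
        E[W] = n(n+1)/4 = 7*8/4 = 14.
        Tie groups: |d|=4 (t=2), |d|=8 (t=2); sum(t^3 - t) = 12.
        Var[W] = n(n+1)(2n+1)/24 - sum(t^3-t)/48 = 840/24 - 12/48 = 34.75.
        z = (W - E[W]) / sqrt(Var[W]) = (11.5 - 14) / 5.8949 = -0.4241.
        Two-sided p = 2*Phi(z) = 0.671497.
Step 6: alpha = 0.05. fail to reject H0.

W+ = 16.5, W- = 11.5, W = min = 11.5, p = 0.671497, fail to reject H0.


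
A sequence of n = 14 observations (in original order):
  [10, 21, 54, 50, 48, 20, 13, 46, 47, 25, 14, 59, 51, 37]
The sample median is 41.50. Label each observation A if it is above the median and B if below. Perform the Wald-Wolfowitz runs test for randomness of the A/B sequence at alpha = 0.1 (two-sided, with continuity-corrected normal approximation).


Step 1: Compute median = 41.50; label A = above, B = below.
Labels in order: BBAAABBAABBAAB  (n_A = 7, n_B = 7)
Step 2: Count runs R = 7.
Step 3: Under H0 (random ordering), E[R] = 2*n_A*n_B/(n_A+n_B) + 1 = 2*7*7/14 + 1 = 8.0000.
        Var[R] = 2*n_A*n_B*(2*n_A*n_B - n_A - n_B) / ((n_A+n_B)^2 * (n_A+n_B-1)) = 8232/2548 = 3.2308.
        SD[R] = 1.7974.
Step 4: Continuity-corrected z = (R + 0.5 - E[R]) / SD[R] = (7 + 0.5 - 8.0000) / 1.7974 = -0.2782.
Step 5: Two-sided p-value via normal approximation = 2*(1 - Phi(|z|)) = 0.780879.
Step 6: alpha = 0.1. fail to reject H0.

R = 7, z = -0.2782, p = 0.780879, fail to reject H0.


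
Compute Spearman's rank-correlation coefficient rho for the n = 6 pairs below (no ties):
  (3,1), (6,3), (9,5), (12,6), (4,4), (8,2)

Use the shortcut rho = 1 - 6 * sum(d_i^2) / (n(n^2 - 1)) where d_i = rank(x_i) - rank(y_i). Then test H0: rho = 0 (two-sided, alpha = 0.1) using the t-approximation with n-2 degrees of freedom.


Step 1: Rank x and y separately (midranks; no ties here).
rank(x): 3->1, 6->3, 9->5, 12->6, 4->2, 8->4
rank(y): 1->1, 3->3, 5->5, 6->6, 4->4, 2->2
Step 2: d_i = R_x(i) - R_y(i); compute d_i^2.
  (1-1)^2=0, (3-3)^2=0, (5-5)^2=0, (6-6)^2=0, (2-4)^2=4, (4-2)^2=4
sum(d^2) = 8.
Step 3: rho = 1 - 6*8 / (6*(6^2 - 1)) = 1 - 48/210 = 0.771429.
Step 4: Under H0, t = rho * sqrt((n-2)/(1-rho^2)) = 2.4247 ~ t(4).
Step 5: Two-sided p-value from the t-distribution with 4 df = 0.072397.
Step 6: alpha = 0.1. reject H0.

rho = 0.7714, p = 0.072397, reject H0 at alpha = 0.1.
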